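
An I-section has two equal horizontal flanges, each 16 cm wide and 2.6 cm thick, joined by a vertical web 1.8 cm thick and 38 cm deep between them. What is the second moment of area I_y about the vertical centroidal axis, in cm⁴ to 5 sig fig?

I_y ≈ 1793.4 cm⁴

Break the section into simple shapes (no overlaps), measuring from the bottom-left corner of the bounding box.
Bottom flange: 16 × 2.6, A = 41.6 cm², x = 8 cm, Ī = 887.4667 cm⁴.
Web: 1.8 × 38, A = 68.4 cm², x = 8 cm, Ī = 18.468 cm⁴.
Top flange: 16 × 2.6, A = 41.6 cm², x = 8 cm, Ī = 887.4667 cm⁴.
By symmetry the centroid is at mid-width, x̄ = 8 cm.
All pieces are centred on the vertical centroidal axis, so I = ΣĪ = 1793.401 cm⁴.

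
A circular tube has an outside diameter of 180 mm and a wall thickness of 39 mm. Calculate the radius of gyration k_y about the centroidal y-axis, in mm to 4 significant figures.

Break the section into simple shapes (no overlaps), measuring from the bottom-left corner of the bounding box.
Outer circle: ⌀180, A = 25446.9 mm², x = 90 mm, Ī = 51 529 974 mm⁴.
Bore (subtracted): ⌀102, A = 8171.28 mm², x = 90 mm, Ī = 5 313 376 mm⁴.
By symmetry the centroid is at mid-width, x̄ = 90 mm.
All pieces are centred on the centroidal y-axis, so I = ΣĪ (holes subtracted) = 46 216 597 mm⁴.
Radius of gyration: k = √(I/A) = √(46 216 597 / 17275.6) = 51.7228 mm.

k_y ≈ 51.72 mm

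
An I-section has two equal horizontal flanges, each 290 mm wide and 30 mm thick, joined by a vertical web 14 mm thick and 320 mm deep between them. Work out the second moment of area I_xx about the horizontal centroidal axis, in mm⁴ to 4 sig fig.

I_xx ≈ 5.724 × 10⁸ mm⁴

Split into non-overlapping primitives; take the origin at the lower-left of the bounding box.
Bottom flange: 290 × 30, A = 8 700 mm², y = 15 mm, Ī = 652 500 mm⁴.
Web: 14 × 320, A = 4 480 mm², y = 190 mm, Ī = 38 229 333 mm⁴.
Top flange: 290 × 30, A = 8 700 mm², y = 365 mm, Ī = 652 500 mm⁴.
By symmetry the centroid is at mid-height, ȳ = 190 mm.
Transfer each piece to the horizontal centroidal axis using Ī + A·d² with d = y − 190:
  bottom flange: d = -175 mm → contributes +267 090 000 mm⁴
  web: d = 0 mm → contributes +38 229 333 mm⁴
  top flange: d = 175 mm → contributes +267 090 000 mm⁴
Total I = 572 409 333 mm⁴.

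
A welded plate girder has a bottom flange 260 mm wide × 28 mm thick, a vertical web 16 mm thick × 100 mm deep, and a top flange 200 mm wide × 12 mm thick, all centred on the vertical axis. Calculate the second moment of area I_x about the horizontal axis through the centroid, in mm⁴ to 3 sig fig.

Split into non-overlapping primitives; take the origin at the lower-left of the bounding box.
Bottom plate: 260 × 28, A = 7 280 mm², y = 14 mm, Ī = 475 627 mm⁴.
Web plate: 16 × 100, A = 1 600 mm², y = 78 mm, Ī = 1 333 333 mm⁴.
Top plate: 200 × 12, A = 2 400 mm², y = 134 mm, Ī = 28 800 mm⁴.
Centroid: ȳ = ΣA·y / ΣA = 48.61 mm.
Transfer each piece to the horizontal axis through the centroid using Ī + A·d² with d = y − 48.61:
  bottom plate: d = -34.61 mm → contributes +9 195 954 mm⁴
  web plate: d = 29.39 mm → contributes +2 715 375 mm⁴
  top plate: d = 85.39 mm → contributes +17 528 314 mm⁴
Total I = 29 439 644 mm⁴.

I_x ≈ 2.94 × 10⁷ mm⁴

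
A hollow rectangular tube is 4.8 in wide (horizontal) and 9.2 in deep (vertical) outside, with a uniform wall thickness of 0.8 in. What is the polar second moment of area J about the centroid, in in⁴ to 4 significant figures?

J ≈ 258.4 in⁴

Break the section into simple shapes (no overlaps), measuring from the bottom-left corner of the bounding box.
Outer rectangle: 4.8 × 9.2, A = 44.16 in², y = 4.6 in, Ī = 311.475 in⁴.
Inner void (subtracted): 3.2 × 7.6, A = 24.32 in², y = 4.6 in, Ī = 117.06 in⁴.
By symmetry the centroid is at mid-height, ȳ = 4.6 in.
All pieces are centred on the centroidal x-axis, so I = ΣĪ (holes subtracted) = 194.415 in⁴.
Repeating about the centroidal y-axis gives I_y = 64.0341 in⁴.
Polar second moment: J = I_x + I_y = 258.449 in⁴.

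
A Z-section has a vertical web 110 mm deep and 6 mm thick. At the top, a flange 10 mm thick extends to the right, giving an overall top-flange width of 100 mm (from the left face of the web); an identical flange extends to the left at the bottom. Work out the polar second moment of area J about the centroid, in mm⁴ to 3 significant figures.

Break the section into simple shapes (no overlaps), measuring from the bottom-left corner of the bounding box.
Web: 6 × 110, A = 660 mm², y = 55 mm, Ī = 665 500 mm⁴.
Top flange (beyond web): 94 × 10, A = 940 mm², y = 105 mm, Ī = 7833.3 mm⁴.
Bottom flange (beyond web): 94 × 10, A = 940 mm², y = 5 mm, Ī = 7833.3 mm⁴.
Centroid: ȳ = ΣA·y / ΣA = 55 mm.
Transfer each piece to the centroidal x-axis using Ī + A·d² with d = y − 55:
  web: d = 0 mm → contributes +665 500 mm⁴
  top flange (beyond web): d = 50 mm → contributes +2 357 833 mm⁴
  bottom flange (beyond web): d = -50 mm → contributes +2 357 833 mm⁴
Total I = 5 381 167 mm⁴.
For the y-axis: x̄ = 97 mm.
Repeating about the centroidal y-axis gives I_y = 6 086 287 mm⁴.
Polar second moment: J = I_x + I_y = 11 467 453 mm⁴.

J ≈ 1.15 × 10⁷ mm⁴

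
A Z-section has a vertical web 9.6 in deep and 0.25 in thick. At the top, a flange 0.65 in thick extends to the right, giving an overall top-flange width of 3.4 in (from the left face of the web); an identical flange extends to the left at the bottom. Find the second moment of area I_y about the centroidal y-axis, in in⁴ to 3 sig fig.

I_y ≈ 15.2 in⁴

Split into non-overlapping primitives; take the origin at the lower-left of the bounding box.
Web: 0.25 × 9.6, A = 2.4 in², x = 3.275 in, Ī = 0.0125 in⁴.
Top flange (beyond web): 3.15 × 0.65, A = 2.0475 in², x = 4.975 in, Ī = 1.693 in⁴.
Bottom flange (beyond web): 3.15 × 0.65, A = 2.0475 in², x = 1.575 in, Ī = 1.693 in⁴.
Centroid: x̄ = ΣA·x / ΣA = 3.275 in.
Transfer each piece to the centroidal y-axis using Ī + A·d² with d = x − 3.275:
  web: d = 0 in → contributes +0.0125 in⁴
  top flange (beyond web): d = 1.7 in → contributes +7.6103 in⁴
  bottom flange (beyond web): d = -1.7 in → contributes +7.6103 in⁴
Total I = 15.233 in⁴.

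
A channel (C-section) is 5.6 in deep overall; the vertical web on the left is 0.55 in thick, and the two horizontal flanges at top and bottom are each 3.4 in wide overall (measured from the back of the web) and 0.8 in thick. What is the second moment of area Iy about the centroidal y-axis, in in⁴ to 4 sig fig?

Treat the section as a set of non-overlapping primitives; coordinates are from the bounding-box lower-left.
Web: 0.55 × 5.6, A = 3.08 in², x = 0.275 in, Ī = 0.0776417 in⁴.
Top flange (beyond web): 2.85 × 0.8, A = 2.28 in², x = 1.975 in, Ī = 1.54328 in⁴.
Bottom flange (beyond web): 2.85 × 0.8, A = 2.28 in², x = 1.975 in, Ī = 1.54328 in⁴.
Centroid: x̄ = ΣA·x / ΣA = 1.28966 in.
Transfer each piece to the centroidal y-axis using Ī + A·d² with d = x − 1.28966:
  web: d = -1.01466 in → contributes +3.24861 in⁴
  top flange (beyond web): d = 0.68534 in → contributes +2.61417 in⁴
  bottom flange (beyond web): d = 0.68534 in → contributes +2.61417 in⁴
Total I = 8.47695 in⁴.

Iy ≈ 8.477 in⁴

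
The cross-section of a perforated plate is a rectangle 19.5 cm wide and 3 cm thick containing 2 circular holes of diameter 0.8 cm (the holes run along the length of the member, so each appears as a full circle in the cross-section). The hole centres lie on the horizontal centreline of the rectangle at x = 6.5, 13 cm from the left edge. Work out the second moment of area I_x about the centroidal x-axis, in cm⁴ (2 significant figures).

Decompose the section into non-overlapping parts with the origin at the bottom-left of its bounding rectangle.
Plate: 19.5 × 3, A = 58.5 cm², y = 1.5 cm, Ī = 43.88 cm⁴.
Hole 1 (subtracted): ⌀0.8, A = 0.5027 cm², y = 1.5 cm, Ī = 0.02011 cm⁴.
Hole 2 (subtracted): ⌀0.8, A = 0.5027 cm², y = 1.5 cm, Ī = 0.02011 cm⁴.
By symmetry the centroid is at mid-height, ȳ = 1.5 cm.
All pieces are centred on the centroidal x-axis, so I = ΣĪ (holes subtracted) = 43.83 cm⁴.

I_x ≈ 44 cm⁴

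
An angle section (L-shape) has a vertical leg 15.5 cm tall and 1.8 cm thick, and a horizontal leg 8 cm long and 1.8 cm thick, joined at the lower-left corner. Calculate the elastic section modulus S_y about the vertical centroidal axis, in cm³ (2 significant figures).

Break the section into simple shapes (no overlaps), measuring from the bottom-left corner of the bounding box.
Vertical leg: 1.8 × 15.5, A = 27.9 cm², x = 0.9 cm, Ī = 7.533 cm⁴.
Horizontal leg (remainder): 6.2 × 1.8, A = 11.16 cm², x = 4.9 cm, Ī = 35.75 cm⁴.
Centroid: x̄ = ΣA·x / ΣA = 2.043 cm.
Transfer each piece to the vertical centroidal axis using Ī + A·d² with d = x − 2.043:
  vertical leg: d = -1.143 cm → contributes +43.97 cm⁴
  horizontal leg (remainder): d = 2.857 cm → contributes +126.9 cm⁴
Total I = 170.8 cm⁴.
Extreme fibre distance c = 5.957 cm; S = I/c = 28.68 cm³.

S_y ≈ 29 cm³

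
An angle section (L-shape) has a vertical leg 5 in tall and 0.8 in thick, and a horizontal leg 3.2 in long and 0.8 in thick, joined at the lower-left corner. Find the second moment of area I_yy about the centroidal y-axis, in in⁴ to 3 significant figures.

I_yy ≈ 4.46 in⁴

Break the section into simple shapes (no overlaps), measuring from the bottom-left corner of the bounding box.
Vertical leg: 0.8 × 5, A = 4 in², x = 0.4 in, Ī = 0.21333 in⁴.
Horizontal leg (remainder): 2.4 × 0.8, A = 1.92 in², x = 2 in, Ī = 0.9216 in⁴.
Centroid: x̄ = ΣA·x / ΣA = 0.91892 in.
Transfer each piece to the centroidal y-axis using Ī + A·d² with d = x − 0.91892:
  vertical leg: d = -0.51892 in → contributes +1.2904 in⁴
  horizontal leg (remainder): d = 1.0811 in → contributes +3.1656 in⁴
Total I = 4.456 in⁴.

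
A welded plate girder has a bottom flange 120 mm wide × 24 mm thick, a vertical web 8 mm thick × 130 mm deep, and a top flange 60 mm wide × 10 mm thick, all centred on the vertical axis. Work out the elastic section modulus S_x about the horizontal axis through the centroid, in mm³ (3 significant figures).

Decompose the section into non-overlapping parts with the origin at the bottom-left of its bounding rectangle.
Bottom plate: 120 × 24, A = 2 880 mm², y = 12 mm, Ī = 138 240 mm⁴.
Web plate: 8 × 130, A = 1 040 mm², y = 89 mm, Ī = 1 464 667 mm⁴.
Top plate: 60 × 10, A = 600 mm², y = 159 mm, Ī = 5 000 mm⁴.
Centroid: ȳ = ΣA·y / ΣA = 49.23 mm.
Transfer each piece to the horizontal axis through the centroid using Ī + A·d² with d = y − 49.23:
  bottom plate: d = -37.23 mm → contributes +4 130 149 mm⁴
  web plate: d = 39.77 mm → contributes +3 109 578 mm⁴
  top plate: d = 109.77 mm → contributes +7 234 660 mm⁴
Total I = 14 474 387 mm⁴.
Extreme fibre distance c = 114.77 mm; S = I/c = 126 117 mm³.

S_x ≈ 1.26 × 10⁵ mm³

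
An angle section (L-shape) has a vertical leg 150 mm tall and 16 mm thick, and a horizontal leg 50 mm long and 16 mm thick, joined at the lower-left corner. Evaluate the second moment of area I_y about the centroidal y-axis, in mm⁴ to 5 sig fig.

I_y ≈ 3.8078 × 10⁵ mm⁴

Break the section into simple shapes (no overlaps), measuring from the bottom-left corner of the bounding box.
Vertical leg: 16 × 150, A = 2 400 mm², x = 8 mm, Ī = 51 200 mm⁴.
Horizontal leg (remainder): 34 × 16, A = 544 mm², x = 33 mm, Ī = 52405.33 mm⁴.
Centroid: x̄ = ΣA·x / ΣA = 12.61957 mm.
Transfer each piece to the centroidal y-axis using Ī + A·d² with d = x − 12.61957:
  vertical leg: d = -4.619565 mm → contributes +102416.9 mm⁴
  horizontal leg (remainder): d = 20.38043 mm → contributes +278362.3 mm⁴
Total I = 380779.2 mm⁴.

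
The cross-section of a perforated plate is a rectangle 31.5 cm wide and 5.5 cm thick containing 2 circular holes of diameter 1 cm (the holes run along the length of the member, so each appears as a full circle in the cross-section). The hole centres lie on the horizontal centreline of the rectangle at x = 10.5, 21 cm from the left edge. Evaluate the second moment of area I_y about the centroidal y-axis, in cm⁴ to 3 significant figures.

Treat the section as a set of non-overlapping primitives; coordinates are from the bounding-box lower-left.
Plate: 31.5 × 5.5, A = 173.25 cm², x = 15.75 cm, Ī = 14 326 cm⁴.
Hole 1 (subtracted): ⌀1, A = 0.7854 cm², x = 10.5 cm, Ī = 0.049087 cm⁴.
Hole 2 (subtracted): ⌀1, A = 0.7854 cm², x = 21 cm, Ī = 0.049087 cm⁴.
By symmetry the centroid is at mid-width, x̄ = 15.75 cm.
Transfer each piece to the centroidal y-axis using Ī + A·d² with d = x − 15.75:
  plate: d = 0 cm → contributes +14 326 cm⁴
  hole 1: d = -5.25 cm → contributes −21.697 cm⁴
  hole 2: d = 5.25 cm → contributes −21.697 cm⁴
Total I = 14 282 cm⁴.

I_y ≈ 1.43 × 10⁴ cm⁴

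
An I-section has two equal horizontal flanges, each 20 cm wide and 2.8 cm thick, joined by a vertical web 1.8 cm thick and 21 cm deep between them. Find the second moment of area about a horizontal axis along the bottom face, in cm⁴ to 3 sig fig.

I_base ≈ 4.38 × 10⁴ cm⁴

Decompose the section into non-overlapping parts with the origin at the bottom-left of its bounding rectangle.
Bottom flange: 20 × 2.8, A = 56 cm², y = 1.4 cm, Ī = 36.587 cm⁴.
Web: 1.8 × 21, A = 37.8 cm², y = 13.3 cm, Ī = 1389.2 cm⁴.
Top flange: 20 × 2.8, A = 56 cm², y = 25.2 cm, Ī = 36.587 cm⁴.
Transfer each piece to a horizontal axis along the bottom face using Ī + A·d² with d = y − 0:
  bottom flange: d = 1.4 cm → contributes +146.35 cm⁴
  web: d = 13.3 cm → contributes +8075.6 cm⁴
  top flange: d = 25.2 cm → contributes +35 599 cm⁴
Total I = 43 821 cm⁴.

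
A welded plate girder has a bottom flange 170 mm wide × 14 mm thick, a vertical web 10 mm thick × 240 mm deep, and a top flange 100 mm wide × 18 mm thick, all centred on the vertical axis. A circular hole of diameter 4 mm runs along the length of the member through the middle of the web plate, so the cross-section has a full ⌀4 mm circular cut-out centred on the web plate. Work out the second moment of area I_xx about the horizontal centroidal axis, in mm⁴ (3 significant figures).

I_xx ≈ 7.92 × 10⁷ mm⁴

Decompose the section into non-overlapping parts with the origin at the bottom-left of its bounding rectangle.
Bottom plate: 170 × 14, A = 2 380 mm², y = 7 mm, Ī = 38 873 mm⁴.
Web plate: 10 × 240, A = 2 400 mm², y = 134 mm, Ī = 11 520 000 mm⁴.
Top plate: 100 × 18, A = 1 800 mm², y = 263 mm, Ī = 48 600 mm⁴.
Hole (subtracted): ⌀4, A = 12.566 mm², y = 134 mm, Ī = 12.566 mm⁴.
Centroid: ȳ = ΣA·y / ΣA = 123.33 mm.
Transfer each piece to the horizontal centroidal axis using Ī + A·d² with d = y − 123.33:
  bottom plate: d = -116.33 mm → contributes +32 247 849 mm⁴
  web plate: d = 10.668 mm → contributes +11 793 124 mm⁴
  top plate: d = 139.67 mm → contributes +35 161 365 mm⁴
  hole: d = 10.668 mm → contributes −1442.6 mm⁴
Total I = 79 200 895 mm⁴.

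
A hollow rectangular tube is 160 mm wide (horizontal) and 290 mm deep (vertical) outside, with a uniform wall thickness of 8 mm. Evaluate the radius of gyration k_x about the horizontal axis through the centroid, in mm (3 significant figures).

k_x ≈ 106 mm

Break the section into simple shapes (no overlaps), measuring from the bottom-left corner of the bounding box.
Outer rectangle: 160 × 290, A = 46 400 mm², y = 145 mm, Ī = 325 186 667 mm⁴.
Inner void (subtracted): 144 × 274, A = 39 456 mm², y = 145 mm, Ī = 246 849 888 mm⁴.
By symmetry the centroid is at mid-height, ȳ = 145 mm.
All pieces are centred on the horizontal axis through the centroid, so I = ΣĪ (holes subtracted) = 78 336 779 mm⁴.
Radius of gyration: k = √(I/A) = √(78 336 779 / 6 944) = 106.21 mm.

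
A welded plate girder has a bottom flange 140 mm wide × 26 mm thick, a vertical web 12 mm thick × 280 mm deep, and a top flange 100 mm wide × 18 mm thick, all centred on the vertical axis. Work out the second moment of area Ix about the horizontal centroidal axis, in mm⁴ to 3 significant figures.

Ix ≈ 1.38 × 10⁸ mm⁴

Decompose the section into non-overlapping parts with the origin at the bottom-left of its bounding rectangle.
Bottom plate: 140 × 26, A = 3 640 mm², y = 13 mm, Ī = 205 053 mm⁴.
Web plate: 12 × 280, A = 3 360 mm², y = 166 mm, Ī = 21 952 000 mm⁴.
Top plate: 100 × 18, A = 1 800 mm², y = 315 mm, Ī = 48 600 mm⁴.
Centroid: ȳ = ΣA·y / ΣA = 133.19 mm.
Transfer each piece to the horizontal centroidal axis using Ī + A·d² with d = y − 133.19:
  bottom plate: d = -120.19 mm → contributes +52 787 964 mm⁴
  web plate: d = 32.809 mm → contributes +25 568 826 mm⁴
  top plate: d = 181.81 mm → contributes +59 546 782 mm⁴
Total I = 137 903 573 mm⁴.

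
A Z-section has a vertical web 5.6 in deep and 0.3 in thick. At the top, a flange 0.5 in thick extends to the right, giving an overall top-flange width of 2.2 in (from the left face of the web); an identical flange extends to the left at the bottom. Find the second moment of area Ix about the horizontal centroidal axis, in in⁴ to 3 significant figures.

Ix ≈ 16.8 in⁴

Split into non-overlapping primitives; take the origin at the lower-left of the bounding box.
Web: 0.3 × 5.6, A = 1.68 in², y = 2.8 in, Ī = 4.3904 in⁴.
Top flange (beyond web): 1.9 × 0.5, A = 0.95 in², y = 5.35 in, Ī = 0.019792 in⁴.
Bottom flange (beyond web): 1.9 × 0.5, A = 0.95 in², y = 0.25 in, Ī = 0.019792 in⁴.
Centroid: ȳ = ΣA·y / ΣA = 2.8 in.
Transfer each piece to the horizontal centroidal axis using Ī + A·d² with d = y − 2.8:
  web: d = 0 in → contributes +4.3904 in⁴
  top flange (beyond web): d = 2.55 in → contributes +6.1972 in⁴
  bottom flange (beyond web): d = -2.55 in → contributes +6.1972 in⁴
Total I = 16.785 in⁴.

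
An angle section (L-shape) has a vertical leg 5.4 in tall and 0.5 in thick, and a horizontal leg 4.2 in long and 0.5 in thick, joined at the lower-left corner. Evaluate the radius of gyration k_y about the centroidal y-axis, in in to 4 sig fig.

Decompose the section into non-overlapping parts with the origin at the bottom-left of its bounding rectangle.
Vertical leg: 0.5 × 5.4, A = 2.7 in², x = 0.25 in, Ī = 0.05625 in⁴.
Horizontal leg (remainder): 3.7 × 0.5, A = 1.85 in², x = 2.35 in, Ī = 2.11054 in⁴.
Centroid: x̄ = ΣA·x / ΣA = 1.10385 in.
Transfer each piece to the centroidal y-axis using Ī + A·d² with d = x − 1.10385:
  vertical leg: d = -0.853846 in → contributes +2.02469 in⁴
  horizontal leg (remainder): d = 1.24615 in → contributes +4.98341 in⁴
Total I = 7.0081 in⁴.
Radius of gyration: k = √(I/A) = √(7.0081 / 4.55) = 1.24106 in.

k_y ≈ 1.241 in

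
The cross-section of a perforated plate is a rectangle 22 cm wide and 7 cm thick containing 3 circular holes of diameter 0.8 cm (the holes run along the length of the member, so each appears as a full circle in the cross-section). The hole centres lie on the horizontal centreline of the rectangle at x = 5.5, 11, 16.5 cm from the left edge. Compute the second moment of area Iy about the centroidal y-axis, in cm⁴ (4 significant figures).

Break the section into simple shapes (no overlaps), measuring from the bottom-left corner of the bounding box.
Plate: 22 × 7, A = 154 cm², x = 11 cm, Ī = 6211.33 cm⁴.
Hole 1 (subtracted): ⌀0.8, A = 0.502655 cm², x = 5.5 cm, Ī = 0.0201062 cm⁴.
Hole 2 (subtracted): ⌀0.8, A = 0.502655 cm², x = 11 cm, Ī = 0.0201062 cm⁴.
Hole 3 (subtracted): ⌀0.8, A = 0.502655 cm², x = 16.5 cm, Ī = 0.0201062 cm⁴.
By symmetry the centroid is at mid-width, x̄ = 11 cm.
Transfer each piece to the centroidal y-axis using Ī + A·d² with d = x − 11:
  plate: d = 0 cm → contributes +6211.33 cm⁴
  hole 1: d = -5.5 cm → contributes −15.2254 cm⁴
  hole 2: d = 0 cm → contributes −0.0201062 cm⁴
  hole 3: d = 5.5 cm → contributes −15.2254 cm⁴
Total I = 6180.86 cm⁴.

Iy ≈ 6181 cm⁴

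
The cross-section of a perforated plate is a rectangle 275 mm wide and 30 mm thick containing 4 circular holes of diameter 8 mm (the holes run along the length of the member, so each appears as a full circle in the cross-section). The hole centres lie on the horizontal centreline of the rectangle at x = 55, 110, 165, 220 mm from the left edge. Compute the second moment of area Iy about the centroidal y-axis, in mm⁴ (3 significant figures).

Decompose the section into non-overlapping parts with the origin at the bottom-left of its bounding rectangle.
Plate: 275 × 30, A = 8 250 mm², x = 137.5 mm, Ī = 51 992 188 mm⁴.
Hole 1 (subtracted): ⌀8, A = 50.265 mm², x = 55 mm, Ī = 201.06 mm⁴.
Hole 2 (subtracted): ⌀8, A = 50.265 mm², x = 110 mm, Ī = 201.06 mm⁴.
Hole 3 (subtracted): ⌀8, A = 50.265 mm², x = 165 mm, Ī = 201.06 mm⁴.
Hole 4 (subtracted): ⌀8, A = 50.265 mm², x = 220 mm, Ī = 201.06 mm⁴.
By symmetry the centroid is at mid-width, x̄ = 137.5 mm.
Transfer each piece to the centroidal y-axis using Ī + A·d² with d = x − 137.5:
  plate: d = 0 mm → contributes +51 992 188 mm⁴
  hole 1: d = -82.5 mm → contributes −342 321 mm⁴
  hole 2: d = -27.5 mm → contributes −38 214 mm⁴
  hole 3: d = 27.5 mm → contributes −38 214 mm⁴
  hole 4: d = 82.5 mm → contributes −342 321 mm⁴
Total I = 51 231 118 mm⁴.

Iy ≈ 5.12 × 10⁷ mm⁴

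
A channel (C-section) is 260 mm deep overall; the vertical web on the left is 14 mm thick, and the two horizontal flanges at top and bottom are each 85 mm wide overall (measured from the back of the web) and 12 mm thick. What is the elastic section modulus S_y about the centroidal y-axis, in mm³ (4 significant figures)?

Break the section into simple shapes (no overlaps), measuring from the bottom-left corner of the bounding box.
Web: 14 × 260, A = 3 640 mm², x = 7 mm, Ī = 59453.3 mm⁴.
Top flange (beyond web): 71 × 12, A = 852 mm², x = 49.5 mm, Ī = 357 911 mm⁴.
Bottom flange (beyond web): 71 × 12, A = 852 mm², x = 49.5 mm, Ī = 357 911 mm⁴.
Centroid: x̄ = ΣA·x / ΣA = 20.5516 mm.
Transfer each piece to the centroidal y-axis using Ī + A·d² with d = x − 20.5516:
  web: d = -13.5516 mm → contributes +727 929 mm⁴
  top flange (beyond web): d = 28.9484 mm → contributes +1 071 893 mm⁴
  bottom flange (beyond web): d = 28.9484 mm → contributes +1 071 893 mm⁴
Total I = 2 871 715 mm⁴.
Extreme fibre distance c = 64.4484 mm; S = I/c = 44558.4 mm³.

S_y ≈ 4.456 × 10⁴ mm³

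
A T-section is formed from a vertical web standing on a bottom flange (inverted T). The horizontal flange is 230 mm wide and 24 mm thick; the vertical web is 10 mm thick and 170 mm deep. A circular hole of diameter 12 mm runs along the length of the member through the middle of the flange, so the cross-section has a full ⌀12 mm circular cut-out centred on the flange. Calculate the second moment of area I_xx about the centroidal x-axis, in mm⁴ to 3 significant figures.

Treat the section as a set of non-overlapping primitives; coordinates are from the bounding-box lower-left.
Flange: 230 × 24, A = 5 520 mm², y = 12 mm, Ī = 264 960 mm⁴.
Web: 10 × 170, A = 1 700 mm², y = 109 mm, Ī = 4 094 167 mm⁴.
Hole (subtracted): ⌀12, A = 113.1 mm², y = 12 mm, Ī = 1017.9 mm⁴.
Centroid: ȳ = ΣA·y / ΣA = 35.203 mm.
Transfer each piece to the centroidal x-axis using Ī + A·d² with d = y − 35.203:
  flange: d = -23.203 mm → contributes +3 236 761 mm⁴
  web: d = 73.797 mm → contributes +13 352 414 mm⁴
  hole: d = -23.203 mm → contributes −61 906 mm⁴
Total I = 16 527 268 mm⁴.

I_xx ≈ 1.65 × 10⁷ mm⁴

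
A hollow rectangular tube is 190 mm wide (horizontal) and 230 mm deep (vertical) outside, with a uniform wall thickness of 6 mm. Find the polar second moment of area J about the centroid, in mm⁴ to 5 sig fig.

Decompose the section into non-overlapping parts with the origin at the bottom-left of its bounding rectangle.
Outer rectangle: 190 × 230, A = 43 700 mm², y = 115 mm, Ī = 192 644 167 mm⁴.
Inner void (subtracted): 178 × 218, A = 38 804 mm², y = 115 mm, Ī = 153 676 775 mm⁴.
By symmetry the centroid is at mid-height, ȳ = 115 mm.
All pieces are centred on the centroidal x-axis, so I = ΣĪ (holes subtracted) = 38 967 392 mm⁴.
Repeating about the centroidal y-axis gives I_y = 29 008 672 mm⁴.
Polar second moment: J = I_x + I_y = 67 976 064 mm⁴.

J ≈ 6.7976 × 10⁷ mm⁴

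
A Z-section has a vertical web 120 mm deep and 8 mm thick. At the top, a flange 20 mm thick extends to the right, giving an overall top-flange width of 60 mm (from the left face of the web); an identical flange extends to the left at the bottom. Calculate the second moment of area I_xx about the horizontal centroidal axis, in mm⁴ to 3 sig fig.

I_xx ≈ 6.42 × 10⁶ mm⁴

Treat the section as a set of non-overlapping primitives; coordinates are from the bounding-box lower-left.
Web: 8 × 120, A = 960 mm², y = 60 mm, Ī = 1 152 000 mm⁴.
Top flange (beyond web): 52 × 20, A = 1 040 mm², y = 110 mm, Ī = 34 667 mm⁴.
Bottom flange (beyond web): 52 × 20, A = 1 040 mm², y = 10 mm, Ī = 34 667 mm⁴.
Centroid: ȳ = ΣA·y / ΣA = 60 mm.
Transfer each piece to the horizontal centroidal axis using Ī + A·d² with d = y − 60:
  web: d = 0 mm → contributes +1 152 000 mm⁴
  top flange (beyond web): d = 50 mm → contributes +2 634 667 mm⁴
  bottom flange (beyond web): d = -50 mm → contributes +2 634 667 mm⁴
Total I = 6 421 333 mm⁴.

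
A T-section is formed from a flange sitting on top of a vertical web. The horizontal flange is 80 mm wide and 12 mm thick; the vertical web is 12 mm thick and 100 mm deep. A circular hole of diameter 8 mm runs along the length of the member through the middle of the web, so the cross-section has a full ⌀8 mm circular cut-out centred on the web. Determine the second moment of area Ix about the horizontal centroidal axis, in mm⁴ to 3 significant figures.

Break the section into simple shapes (no overlaps), measuring from the bottom-left corner of the bounding box.
Flange: 80 × 12, A = 960 mm², y = 106 mm, Ī = 11 520 mm⁴.
Web: 12 × 100, A = 1 200 mm², y = 50 mm, Ī = 1 000 000 mm⁴.
Hole (subtracted): ⌀8, A = 50.265 mm², y = 50 mm, Ī = 201.06 mm⁴.
Centroid: ȳ = ΣA·y / ΣA = 75.482 mm.
Transfer each piece to the horizontal centroidal axis using Ī + A·d² with d = y − 75.482:
  flange: d = 30.518 mm → contributes +905 621 mm⁴
  web: d = -25.482 mm → contributes +1 779 191 mm⁴
  hole: d = -25.482 mm → contributes −32 840 mm⁴
Total I = 2 651 973 mm⁴.

Ix ≈ 2.65 × 10⁶ mm⁴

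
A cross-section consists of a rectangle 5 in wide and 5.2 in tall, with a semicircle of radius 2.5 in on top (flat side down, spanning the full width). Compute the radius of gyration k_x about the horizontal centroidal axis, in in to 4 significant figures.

k_x ≈ 2.103 in

Split into non-overlapping primitives; take the origin at the lower-left of the bounding box.
Rectangular body: 5 × 5.2, A = 26 in², y = 2.6 in, Ī = 58.5867 in⁴.
Semicircular cap: semicircle r = 2.5, A = 9.81748 in², y = 6.26103 in, Ī = 4.28738 in⁴.
Centroid: ȳ = ΣA·y / ΣA = 3.60348 in.
Transfer each piece to the horizontal centroidal axis using Ī + A·d² with d = y − 3.60348:
  rectangular body: d = -1.00348 in → contributes +84.7679 in⁴
  semicircular cap: d = 2.65755 in → contributes +73.6242 in⁴
Total I = 158.392 in⁴.
Radius of gyration: k = √(I/A) = √(158.392 / 35.8175) = 2.1029 in.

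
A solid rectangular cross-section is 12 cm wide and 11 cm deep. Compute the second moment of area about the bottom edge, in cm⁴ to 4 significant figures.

I_base ≈ 5324 cm⁴

The section: 12 × 11, A = 132 cm², y = 5.5 cm, Ī = 1 331 cm⁴.
Transfer it to a horizontal axis along the bottom face using Ī + A·d² with d = y − 0:
  the section: d = 5.5 cm → contributes +5 324 cm⁴
Total I = 5 324 cm⁴.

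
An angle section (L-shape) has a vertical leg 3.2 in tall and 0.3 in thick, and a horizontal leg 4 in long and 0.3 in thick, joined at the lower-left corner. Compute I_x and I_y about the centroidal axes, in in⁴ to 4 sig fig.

Split into non-overlapping primitives; take the origin at the lower-left of the bounding box.
Vertical leg: 0.3 × 3.2, A = 0.96 in², y = 1.6 in, Ī = 0.8192 in⁴.
Horizontal leg (remainder): 3.7 × 0.3, A = 1.11 in², y = 0.15 in, Ī = 0.008325 in⁴.
Centroid: ȳ = ΣA·y / ΣA = 0.822464 in.
Transfer each piece to the centroidal x-axis using Ī + A·d² with d = y − 0.822464:
  vertical leg: d = 0.777536 in → contributes +1.39958 in⁴
  horizontal leg (remainder): d = -0.672464 in → contributes +0.510275 in⁴
Total I = 1.90986 in⁴.
For the y-axis: x̄ = 1.22246 in.
Repeating about the centroidal y-axis gives I_y = 3.33266 in⁴.

I_x ≈ 1.910 in⁴, I_y ≈ 3.333 in⁴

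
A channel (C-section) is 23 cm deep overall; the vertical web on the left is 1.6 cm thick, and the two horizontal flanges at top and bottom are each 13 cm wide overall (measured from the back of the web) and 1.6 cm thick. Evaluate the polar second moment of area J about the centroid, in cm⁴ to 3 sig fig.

Treat the section as a set of non-overlapping primitives; coordinates are from the bounding-box lower-left.
Web: 1.6 × 23, A = 36.8 cm², y = 11.5 cm, Ī = 1622.3 cm⁴.
Top flange (beyond web): 11.4 × 1.6, A = 18.24 cm², y = 22.2 cm, Ī = 3.8912 cm⁴.
Bottom flange (beyond web): 11.4 × 1.6, A = 18.24 cm², y = 0.8 cm, Ī = 3.8912 cm⁴.
By symmetry the centroid is at mid-height, ȳ = 11.5 cm.
Transfer each piece to the centroidal x-axis using Ī + A·d² with d = y − 11.5:
  web: d = 0 cm → contributes +1622.3 cm⁴
  top flange (beyond web): d = 10.7 cm → contributes +2092.2 cm⁴
  bottom flange (beyond web): d = -10.7 cm → contributes +2092.2 cm⁴
Total I = 5806.6 cm⁴.
For the y-axis: x̄ = 4.0358 cm.
Repeating about the centroidal y-axis gives I_y = 1176.9 cm⁴.
Polar second moment: J = I_x + I_y = 6983.6 cm⁴.

J ≈ 6980 cm⁴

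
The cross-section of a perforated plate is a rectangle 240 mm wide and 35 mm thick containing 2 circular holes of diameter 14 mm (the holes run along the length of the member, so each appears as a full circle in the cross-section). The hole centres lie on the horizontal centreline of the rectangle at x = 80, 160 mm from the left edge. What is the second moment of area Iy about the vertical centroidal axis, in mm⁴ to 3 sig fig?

Iy ≈ 3.98 × 10⁷ mm⁴

Break the section into simple shapes (no overlaps), measuring from the bottom-left corner of the bounding box.
Plate: 240 × 35, A = 8 400 mm², x = 120 mm, Ī = 40 320 000 mm⁴.
Hole 1 (subtracted): ⌀14, A = 153.94 mm², x = 80 mm, Ī = 1885.7 mm⁴.
Hole 2 (subtracted): ⌀14, A = 153.94 mm², x = 160 mm, Ī = 1885.7 mm⁴.
By symmetry the centroid is at mid-width, x̄ = 120 mm.
Transfer each piece to the vertical centroidal axis using Ī + A·d² with d = x − 120:
  plate: d = 0 mm → contributes +40 320 000 mm⁴
  hole 1: d = -40 mm → contributes −248 187 mm⁴
  hole 2: d = 40 mm → contributes −248 187 mm⁴
Total I = 39 823 627 mm⁴.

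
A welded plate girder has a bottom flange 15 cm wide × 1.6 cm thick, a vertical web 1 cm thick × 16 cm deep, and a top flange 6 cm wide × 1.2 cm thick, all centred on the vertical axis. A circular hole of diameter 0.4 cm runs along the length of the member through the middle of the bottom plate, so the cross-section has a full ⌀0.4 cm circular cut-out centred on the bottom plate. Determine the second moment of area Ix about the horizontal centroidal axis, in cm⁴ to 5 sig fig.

Treat the section as a set of non-overlapping primitives; coordinates are from the bounding-box lower-left.
Bottom plate: 15 × 1.6, A = 24 cm², y = 0.8 cm, Ī = 5.12 cm⁴.
Web plate: 1 × 16, A = 16 cm², y = 9.6 cm, Ī = 341.3333 cm⁴.
Top plate: 6 × 1.2, A = 7.2 cm², y = 18.2 cm, Ī = 0.864 cm⁴.
Hole (subtracted): ⌀0.4, A = 0.1256637 cm², y = 0.8 cm, Ī = 0.001256637 cm⁴.
Centroid: ȳ = ΣA·y / ΣA = 6.452337 cm.
Transfer each piece to the horizontal centroidal axis using Ī + A·d² with d = y − 6.452337:
  bottom plate: d = -5.652337 cm → contributes +771.8939 cm⁴
  web plate: d = 3.147663 cm → contributes +499.8579 cm⁴
  top plate: d = 11.74766 cm → contributes +994.5187 cm⁴
  hole: d = -5.652337 cm → contributes −4.016075 cm⁴
Total I = 2262.254 cm⁴.

Ix ≈ 2262.3 cm⁴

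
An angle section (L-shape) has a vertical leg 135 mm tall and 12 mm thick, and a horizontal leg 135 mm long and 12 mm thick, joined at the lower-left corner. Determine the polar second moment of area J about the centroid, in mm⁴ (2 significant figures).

J ≈ 1.1 × 10⁷ mm⁴

Decompose the section into non-overlapping parts with the origin at the bottom-left of its bounding rectangle.
Vertical leg: 12 × 135, A = 1 620 mm², y = 67.5 mm, Ī = 2 460 375 mm⁴.
Horizontal leg (remainder): 123 × 12, A = 1 476 mm², y = 6 mm, Ī = 17 712 mm⁴.
Centroid: ȳ = ΣA·y / ΣA = 38.18 mm.
Transfer each piece to the centroidal x-axis using Ī + A·d² with d = y − 38.18:
  vertical leg: d = 29.32 mm → contributes +3 853 006 mm⁴
  horizontal leg (remainder): d = -32.18 mm → contributes +1 546 209 mm⁴
Total I = 5 399 215 mm⁴.
For the y-axis: x̄ = 38.18 mm.
Repeating about the centroidal y-axis gives I_y = 5 399 215 mm⁴.
Polar second moment: J = I_x + I_y = 10 798 431 mm⁴.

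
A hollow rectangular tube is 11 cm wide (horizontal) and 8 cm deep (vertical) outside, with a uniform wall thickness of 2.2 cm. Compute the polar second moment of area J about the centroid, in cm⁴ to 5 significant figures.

J ≈ 1244.8 cm⁴

Decompose the section into non-overlapping parts with the origin at the bottom-left of its bounding rectangle.
Outer rectangle: 11 × 8, A = 88 cm², y = 4 cm, Ī = 469.3333 cm⁴.
Inner void (subtracted): 6.6 × 3.6, A = 23.76 cm², y = 4 cm, Ī = 25.6608 cm⁴.
By symmetry the centroid is at mid-height, ȳ = 4 cm.
All pieces are centred on the centroidal x-axis, so I = ΣĪ (holes subtracted) = 443.6725 cm⁴.
Repeating about the centroidal y-axis gives I_y = 801.0845 cm⁴.
Polar second moment: J = I_x + I_y = 1244.757 cm⁴.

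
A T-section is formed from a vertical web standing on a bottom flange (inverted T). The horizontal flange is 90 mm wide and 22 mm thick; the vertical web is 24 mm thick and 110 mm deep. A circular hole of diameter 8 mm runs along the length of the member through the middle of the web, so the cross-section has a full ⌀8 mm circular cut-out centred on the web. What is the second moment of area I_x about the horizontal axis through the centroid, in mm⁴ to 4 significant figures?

Split into non-overlapping primitives; take the origin at the lower-left of the bounding box.
Flange: 90 × 22, A = 1 980 mm², y = 11 mm, Ī = 79 860 mm⁴.
Web: 24 × 110, A = 2 640 mm², y = 77 mm, Ī = 2 662 000 mm⁴.
Hole (subtracted): ⌀8, A = 50.2655 mm², y = 77 mm, Ī = 201.062 mm⁴.
Centroid: ȳ = ΣA·y / ΣA = 48.4032 mm.
Transfer each piece to the horizontal axis through the centroid using Ī + A·d² with d = y − 48.4032:
  flange: d = -37.4032 mm → contributes +2 849 872 mm⁴
  web: d = 28.5968 mm → contributes +4 820 938 mm⁴
  hole: d = 28.5968 mm → contributes −41307.2 mm⁴
Total I = 7 629 503 mm⁴.

I_x ≈ 7.630 × 10⁶ mm⁴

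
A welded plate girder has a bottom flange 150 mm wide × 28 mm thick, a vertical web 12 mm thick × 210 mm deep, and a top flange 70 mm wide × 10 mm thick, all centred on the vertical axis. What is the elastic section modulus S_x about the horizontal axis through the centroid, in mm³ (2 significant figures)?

S_x ≈ 3.1 × 10⁵ mm³

Treat the section as a set of non-overlapping primitives; coordinates are from the bounding-box lower-left.
Bottom plate: 150 × 28, A = 4 200 mm², y = 14 mm, Ī = 274 400 mm⁴.
Web plate: 12 × 210, A = 2 520 mm², y = 133 mm, Ī = 9 261 000 mm⁴.
Top plate: 70 × 10, A = 700 mm², y = 243 mm, Ī = 5 833 mm⁴.
Centroid: ȳ = ΣA·y / ΣA = 76.02 mm.
Transfer each piece to the horizontal axis through the centroid using Ī + A·d² with d = y − 76.02:
  bottom plate: d = -62.02 mm → contributes +16 429 028 mm⁴
  web plate: d = 56.98 mm → contributes +17 443 061 mm⁴
  top plate: d = 167 mm → contributes +19 523 722 mm⁴
Total I = 53 395 811 mm⁴.
Extreme fibre distance c = 172 mm; S = I/c = 310 475 mm³.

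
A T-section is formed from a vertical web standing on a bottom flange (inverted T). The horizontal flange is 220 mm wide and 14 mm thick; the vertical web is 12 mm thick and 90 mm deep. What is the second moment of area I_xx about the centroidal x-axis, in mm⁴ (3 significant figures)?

Split into non-overlapping primitives; take the origin at the lower-left of the bounding box.
Flange: 220 × 14, A = 3 080 mm², y = 7 mm, Ī = 50 307 mm⁴.
Web: 12 × 90, A = 1 080 mm², y = 59 mm, Ī = 729 000 mm⁴.
Centroid: ȳ = ΣA·y / ΣA = 20.5 mm.
Transfer each piece to the centroidal x-axis using Ī + A·d² with d = y − 20.5:
  flange: d = -13.5 mm → contributes +611 637 mm⁴
  web: d = 38.5 mm → contributes +2 329 830 mm⁴
Total I = 2 941 467 mm⁴.

I_xx ≈ 2.94 × 10⁶ mm⁴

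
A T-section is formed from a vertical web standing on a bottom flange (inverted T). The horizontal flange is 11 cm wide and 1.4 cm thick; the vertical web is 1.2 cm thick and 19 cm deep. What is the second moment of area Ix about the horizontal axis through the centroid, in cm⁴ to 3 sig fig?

Ix ≈ 1640 cm⁴

Treat the section as a set of non-overlapping primitives; coordinates are from the bounding-box lower-left.
Flange: 11 × 1.4, A = 15.4 cm², y = 0.7 cm, Ī = 2.5153 cm⁴.
Web: 1.2 × 19, A = 22.8 cm², y = 10.9 cm, Ī = 685.9 cm⁴.
Centroid: ȳ = ΣA·y / ΣA = 6.788 cm.
Transfer each piece to the horizontal axis through the centroid using Ī + A·d² with d = y − 6.788:
  flange: d = -6.088 cm → contributes +573.29 cm⁴
  web: d = 4.112 cm → contributes +1071.4 cm⁴
Total I = 1644.7 cm⁴.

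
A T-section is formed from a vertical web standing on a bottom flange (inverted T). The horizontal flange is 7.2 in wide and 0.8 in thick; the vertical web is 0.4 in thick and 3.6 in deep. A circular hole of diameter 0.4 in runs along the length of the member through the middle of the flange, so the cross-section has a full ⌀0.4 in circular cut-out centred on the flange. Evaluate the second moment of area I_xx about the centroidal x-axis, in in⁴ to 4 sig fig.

Decompose the section into non-overlapping parts with the origin at the bottom-left of its bounding rectangle.
Flange: 7.2 × 0.8, A = 5.76 in², y = 0.4 in, Ī = 0.3072 in⁴.
Web: 0.4 × 3.6, A = 1.44 in², y = 2.6 in, Ī = 1.5552 in⁴.
Hole (subtracted): ⌀0.4, A = 0.125664 in², y = 0.4 in, Ī = 0.00125664 in⁴.
Centroid: ȳ = ΣA·y / ΣA = 0.847816 in.
Transfer each piece to the centroidal x-axis using Ī + A·d² with d = y − 0.847816:
  flange: d = -0.447816 in → contributes +1.4623 in⁴
  web: d = 1.75218 in → contributes +5.97621 in⁴
  hole: d = -0.447816 in → contributes −0.0264571 in⁴
Total I = 7.41206 in⁴.

I_xx ≈ 7.412 in⁴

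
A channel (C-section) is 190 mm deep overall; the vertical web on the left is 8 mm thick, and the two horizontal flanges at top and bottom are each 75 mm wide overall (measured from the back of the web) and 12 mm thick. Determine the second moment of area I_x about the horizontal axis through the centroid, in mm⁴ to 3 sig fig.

Split into non-overlapping primitives; take the origin at the lower-left of the bounding box.
Web: 8 × 190, A = 1 520 mm², y = 95 mm, Ī = 4 572 667 mm⁴.
Top flange (beyond web): 67 × 12, A = 804 mm², y = 184 mm, Ī = 9 648 mm⁴.
Bottom flange (beyond web): 67 × 12, A = 804 mm², y = 6 mm, Ī = 9 648 mm⁴.
By symmetry the centroid is at mid-height, ȳ = 95 mm.
Transfer each piece to the horizontal axis through the centroid using Ī + A·d² with d = y − 95:
  web: d = 0 mm → contributes +4 572 667 mm⁴
  top flange (beyond web): d = 89 mm → contributes +6 378 132 mm⁴
  bottom flange (beyond web): d = -89 mm → contributes +6 378 132 mm⁴
Total I = 17 328 931 mm⁴.

I_x ≈ 1.73 × 10⁷ mm⁴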